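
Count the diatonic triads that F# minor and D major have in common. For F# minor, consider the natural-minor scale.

Diatonic triads of F# minor (natural minor): F#m (i), G#dim (ii°), A (III), Bm (iv), C#m (v), D (VI), E (VII).
Diatonic triads of D major: D (I), Em (ii), F#m (iii), G (IV), A (V), Bm (vi), C#dim (vii°).
Matching root and quality in both lists: F#m, A, Bm, D.
That gives 4 common triads.

4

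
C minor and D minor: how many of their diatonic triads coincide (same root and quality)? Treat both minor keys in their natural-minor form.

Diatonic triads of C minor (natural minor): Cm (i), Ddim (ii°), E♭ (III), Fm (iv), Gm (v), A♭ (VI), B♭ (VII).
Diatonic triads of D minor (natural minor): Dm (i), Edim (ii°), F (III), Gm (iv), Am (v), B♭ (VI), C (VII).
Matching root and quality in both lists: Gm, B♭.
That gives 2 common triads.

2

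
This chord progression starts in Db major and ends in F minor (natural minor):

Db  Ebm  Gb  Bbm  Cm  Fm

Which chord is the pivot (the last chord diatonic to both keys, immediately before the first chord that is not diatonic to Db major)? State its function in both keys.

Bbm — vi in Db major, iv in F minor

Chords diatonic to Db major: Db, Ebm, Fm, Gb, Ab, Bbm, Cdim.
Reading the progression, the first chord not in that set is Cm, so the modulation leaves Db major there.
The chord immediately before Cm is Bbm, which is diatonic to both keys: vi in Db major and iv in F minor.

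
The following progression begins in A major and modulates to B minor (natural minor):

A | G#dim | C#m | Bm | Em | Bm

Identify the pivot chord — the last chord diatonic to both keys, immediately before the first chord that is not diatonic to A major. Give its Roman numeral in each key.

Chords diatonic to A major: A, Bm, C#m, D, E, F#m, G#dim.
Reading the progression, the first chord not in that set is Em, so the modulation leaves A major there.
The chord immediately before Em is Bm, which is diatonic to both keys: ii in A major and i in B minor.

Bm — ii in A major, i in B minor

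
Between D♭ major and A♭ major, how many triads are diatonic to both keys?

Diatonic triads of D♭ major: D♭ major (I), E♭ minor (ii), F minor (iii), G♭ major (IV), A♭ major (V), B♭ minor (vi), C diminished (vii°).
Diatonic triads of A♭ major: A♭ major (I), B♭ minor (ii), C minor (iii), D♭ major (IV), E♭ major (V), F minor (vi), G diminished (vii°).
Matching root and quality in both lists: D♭ major, F minor, A♭ major, B♭ minor.
That gives 4 common triads.

4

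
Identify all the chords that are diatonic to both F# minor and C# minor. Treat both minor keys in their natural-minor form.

F#m, A, C#m, E

Triads in F# minor (natural minor): F#m (i), G#dim (ii°), A (III), Bm (iv), C#m (v), D (VI), E (VII).
Triads in C# minor (natural minor): C#m (i), D#dim (ii°), E (III), F#m (iv), G#m (v), A (VI), B (VII).
Shared triads with their functions: F#m (i in F# minor, iv in C# minor); A (III in F# minor, VI in C# minor); C#m (v in F# minor, i in C# minor); E (VII in F# minor, III in C# minor).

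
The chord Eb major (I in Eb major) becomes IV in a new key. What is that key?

The numeral IV denotes a major triad on scale degree 4. With Eb on degree 4, the tonic of the new key is Bb.
Degree 4 carries a major triad in major keys, so the destination is Bb major.
Check: the diatonic triads of Bb major are Bb (I), Cm (ii), Dm (iii), Eb (IV), F (V), Gm (vi), Adim (vii°) — Eb major is indeed IV.

Bb major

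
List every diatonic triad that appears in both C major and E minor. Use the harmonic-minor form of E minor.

C, Em, Am

Triads in C major: C (I), Dm (ii), Em (iii), F (IV), G (V), Am (vi), Bdim (vii°).
Triads in E minor (harmonic minor): Em (i), F#dim (ii°), Gaug (III+), Am (iv), B (V), C (VI), D#dim (vii°).
Shared triads with their functions: C (I in C major, VI in E minor); Em (iii in C major, i in E minor); Am (vi in C major, iv in E minor).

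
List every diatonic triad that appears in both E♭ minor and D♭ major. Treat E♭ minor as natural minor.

E♭m, G♭, B♭m, D♭

Triads in E♭ minor (natural minor): E♭ minor (i), F diminished (ii°), G♭ major (III), A♭ minor (iv), B♭ minor (v), C♭ major (VI), D♭ major (VII).
Triads in D♭ major: D♭ major (I), E♭ minor (ii), F minor (iii), G♭ major (IV), A♭ major (V), B♭ minor (vi), C diminished (vii°).
Shared triads with their functions: E♭ minor (i in E♭ minor, ii in D♭ major); G♭ major (III in E♭ minor, IV in D♭ major); B♭ minor (v in E♭ minor, vi in D♭ major); D♭ major (VII in E♭ minor, I in D♭ major).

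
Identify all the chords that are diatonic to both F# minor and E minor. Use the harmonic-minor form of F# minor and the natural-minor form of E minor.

Triads in F# minor (harmonic minor): F# minor (i), G# diminished (ii°), A augmented (III+), B minor (iv), C# major (V), D major (VI), E# diminished (vii°).
Triads in E minor (natural minor): E minor (i), F# diminished (ii°), G major (III), A minor (iv), B minor (v), C major (VI), D major (VII).
Shared triads with their functions: B minor (iv in F# minor, v in E minor); D major (VI in F# minor, VII in E minor).

Bm, D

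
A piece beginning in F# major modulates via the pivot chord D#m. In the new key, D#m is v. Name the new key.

The numeral v denotes a minor triad on scale degree 5. With D# on degree 5, the tonic of the new key is G#.
Degree 5 carries a minor triad in natural-minor keys, so the destination is G# minor.
Check: the diatonic triads of G# minor (natural minor) are G#m (i), A#dim (ii°), B (III), C#m (iv), D#m (v), E (VI), F# (VII) — D#m is indeed v.

G# minor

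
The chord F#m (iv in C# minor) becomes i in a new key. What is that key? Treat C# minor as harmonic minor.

The numeral i denotes a minor triad on scale degree 1. With F# on degree 1, the tonic of the new key is F#.
Degree 1 carries a minor triad in minor keys, so the destination is F# minor.
Check: the diatonic triads of F# minor (natural minor) are F#m (i), G#dim (ii°), A (III), Bm (iv), C#m (v), D (VI), E (VII) — F#m is indeed i.

F# minor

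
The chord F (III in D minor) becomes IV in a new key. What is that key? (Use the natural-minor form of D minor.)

C major

The numeral IV denotes a major triad on scale degree 4. With F on degree 4, the tonic of the new key is C.
Degree 4 carries a major triad in major keys, so the destination is C major.
Check: the diatonic triads of C major are C (I), Dm (ii), Em (iii), F (IV), G (V), Am (vi), Bdim (vii°) — F is indeed IV.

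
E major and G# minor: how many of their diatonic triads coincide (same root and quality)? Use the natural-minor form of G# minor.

Diatonic triads of E major: E (I), F#m (ii), G#m (iii), A (IV), B (V), C#m (vi), D#dim (vii°).
Diatonic triads of G# minor (natural minor): G#m (i), A#dim (ii°), B (III), C#m (iv), D#m (v), E (VI), F# (VII).
Matching root and quality in both lists: E, G#m, B, C#m.
That gives 4 common triads.

4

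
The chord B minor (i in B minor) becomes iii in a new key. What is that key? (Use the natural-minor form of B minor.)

G major

The numeral iii denotes a minor triad on scale degree 3. With B on degree 3, the tonic of the new key is G.
Degree 3 carries a minor triad in major keys, so the destination is G major.
Check: the diatonic triads of G major are G (I), Am (ii), Bm (iii), C (IV), D (V), Em (vi), F♯dim (vii°) — B minor is indeed iii.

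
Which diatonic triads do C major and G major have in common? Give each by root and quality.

Triads in C major: C (I), Dm (ii), Em (iii), F (IV), G (V), Am (vi), Bdim (vii°).
Triads in G major: G (I), Am (ii), Bm (iii), C (IV), D (V), Em (vi), F#dim (vii°).
Shared triads with their functions: C (I in C major, IV in G major); Em (iii in C major, vi in G major); G (V in C major, I in G major); Am (vi in C major, ii in G major).

C, Em, G, Am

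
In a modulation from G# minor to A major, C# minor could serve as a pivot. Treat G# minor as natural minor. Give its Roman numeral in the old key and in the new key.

iv in G# minor; iii in A major

The scale of G# minor (natural minor) is G# A# B C# D# E F#; C# is degree 4, and the triad built there (C#-E-G#) is minor, so it is iv.
The scale of A major is A B C# D E F# G#; C# is degree 3, and the triad built there (C#-E-G#) is minor, so it is iii.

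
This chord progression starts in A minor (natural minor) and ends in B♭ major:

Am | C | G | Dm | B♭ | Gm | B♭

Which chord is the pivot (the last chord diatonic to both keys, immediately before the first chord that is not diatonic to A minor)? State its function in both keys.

Dm — iv in A minor, iii in B♭ major

Chords diatonic to A minor: Am, Bdim, C, Dm, Em, F, G.
Reading the progression, the first chord not in that set is B♭, so the modulation leaves A minor there.
The chord immediately before B♭ is Dm, which is diatonic to both keys: iv in A minor and iii in B♭ major.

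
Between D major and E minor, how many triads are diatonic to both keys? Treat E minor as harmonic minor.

Diatonic triads of D major: D (I), Em (ii), F#m (iii), G (IV), A (V), Bm (vi), C#dim (vii°).
Diatonic triads of E minor (harmonic minor): Em (i), F#dim (ii°), Gaug (III+), Am (iv), B (V), C (VI), D#dim (vii°).
Matching root and quality in both lists: Em.
That gives 1 common triad.

1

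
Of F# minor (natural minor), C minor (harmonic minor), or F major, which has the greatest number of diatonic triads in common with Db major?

Triads of Db major: Db major (I), Eb minor (ii), F minor (iii), Gb major (IV), Ab major (V), Bb minor (vi), C diminished (vii°).
F# minor (natural minor) shares 0: none.
C minor (harmonic minor) shares 2: Fm, Ab.
F major shares 0: none.
The most common triads (2) are shared with C minor.

C minor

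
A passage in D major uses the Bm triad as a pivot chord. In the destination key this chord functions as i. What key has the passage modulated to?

B minor

The numeral i denotes a minor triad on scale degree 1. With B on degree 1, the tonic of the new key is B.
Degree 1 carries a minor triad in minor keys, so the destination is B minor.
Check: the diatonic triads of B minor (natural minor) are Bm (i), C#dim (ii°), D (III), Em (iv), F#m (v), G (VI), A (VII) — Bm is indeed i.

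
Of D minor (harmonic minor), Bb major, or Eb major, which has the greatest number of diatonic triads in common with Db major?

Eb major

Triads of Db major: Db major (I), Eb minor (ii), F minor (iii), Gb major (IV), Ab major (V), Bb minor (vi), C diminished (vii°).
D minor (harmonic minor) shares 0: none.
Bb major shares 0: none.
Eb major shares 2: Fm, Ab.
The most common triads (2) are shared with Eb major.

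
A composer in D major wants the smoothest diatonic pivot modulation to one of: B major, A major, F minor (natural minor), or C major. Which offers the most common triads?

A major

Triads of D major: D (I), Em (ii), F#m (iii), G (IV), A (V), Bm (vi), C#dim (vii°).
B major shares 0: none.
A major shares 4: D, F#m, A, Bm.
F minor (natural minor) shares 0: none.
C major shares 2: Em, G.
The most common triads (4) are shared with A major.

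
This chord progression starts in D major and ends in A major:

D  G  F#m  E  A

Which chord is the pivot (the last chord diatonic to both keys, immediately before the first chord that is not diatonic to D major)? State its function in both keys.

Chords diatonic to D major: D, Em, F#m, G, A, Bm, C#dim.
Reading the progression, the first chord not in that set is E, so the modulation leaves D major there.
The chord immediately before E is F#m, which is diatonic to both keys: iii in D major and vi in A major.

F#m — iii in D major, vi in A major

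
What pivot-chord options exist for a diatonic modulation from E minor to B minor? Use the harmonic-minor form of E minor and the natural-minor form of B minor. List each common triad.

Em

Triads in E minor (harmonic minor): Em (i), F#dim (ii°), Gaug (III+), Am (iv), B (V), C (VI), D#dim (vii°).
Triads in B minor (natural minor): Bm (i), C#dim (ii°), D (III), Em (iv), F#m (v), G (VI), A (VII).
Shared triads with their functions: Em (i in E minor, iv in B minor).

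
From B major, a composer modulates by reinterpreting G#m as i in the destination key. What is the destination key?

G# minor

The numeral i denotes a minor triad on scale degree 1. With G# on degree 1, the tonic of the new key is G#.
Degree 1 carries a minor triad in minor keys, so the destination is G# minor.
Check: the diatonic triads of G# minor (natural minor) are G#m (i), A#dim (ii°), B (III), C#m (iv), D#m (v), E (VI), F# (VII) — G#m is indeed i.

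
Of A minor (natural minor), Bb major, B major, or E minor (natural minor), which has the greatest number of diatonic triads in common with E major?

B major

Triads of E major: E major (I), F# minor (ii), G# minor (iii), A major (IV), B major (V), C# minor (vi), D# diminished (vii°).
A minor (natural minor) shares 0: none.
Bb major shares 0: none.
B major shares 4: E, G#m, B, C#m.
E minor (natural minor) shares 0: none.
The most common triads (4) are shared with B major.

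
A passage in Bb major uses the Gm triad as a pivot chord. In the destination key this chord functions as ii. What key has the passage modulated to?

F major

The numeral ii denotes a minor triad on scale degree 2. With G on degree 2, the tonic of the new key is F.
Degree 2 carries a minor triad in major keys, so the destination is F major.
Check: the diatonic triads of F major are F (I), Gm (ii), Am (iii), Bb (IV), C (V), Dm (vi), Edim (vii°) — Gm is indeed ii.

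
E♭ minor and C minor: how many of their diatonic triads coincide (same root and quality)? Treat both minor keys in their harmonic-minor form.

1

Diatonic triads of E♭ minor (harmonic minor): E♭m (i), Fdim (ii°), G♭aug (III+), A♭m (iv), B♭ (V), C♭ (VI), Ddim (vii°).
Diatonic triads of C minor (harmonic minor): Cm (i), Ddim (ii°), E♭aug (III+), Fm (iv), G (V), A♭ (VI), Bdim (vii°).
Matching root and quality in both lists: Ddim.
That gives 1 common triad.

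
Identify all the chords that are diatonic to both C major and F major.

Triads in C major: C major (I), D minor (ii), E minor (iii), F major (IV), G major (V), A minor (vi), B diminished (vii°).
Triads in F major: F major (I), G minor (ii), A minor (iii), Bb major (IV), C major (V), D minor (vi), E diminished (vii°).
Shared triads with their functions: C major (I in C major, V in F major); D minor (ii in C major, vi in F major); F major (IV in C major, I in F major); A minor (vi in C major, iii in F major).

C, Dm, F, Am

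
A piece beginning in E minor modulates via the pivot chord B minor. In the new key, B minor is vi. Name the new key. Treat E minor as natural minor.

D major

The numeral vi denotes a minor triad on scale degree 6. With B on degree 6, the tonic of the new key is D.
Degree 6 carries a minor triad in major keys, so the destination is D major.
Check: the diatonic triads of D major are D (I), Em (ii), F#m (iii), G (IV), A (V), Bm (vi), C#dim (vii°) — B minor is indeed vi.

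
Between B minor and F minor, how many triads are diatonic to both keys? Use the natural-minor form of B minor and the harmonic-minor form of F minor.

0

Diatonic triads of B minor (natural minor): Bm (i), C#dim (ii°), D (III), Em (iv), F#m (v), G (VI), A (VII).
Diatonic triads of F minor (harmonic minor): Fm (i), Gdim (ii°), Abaug (III+), Bbm (iv), C (V), Db (VI), Edim (vii°).
No triad has the same root and quality in both keys.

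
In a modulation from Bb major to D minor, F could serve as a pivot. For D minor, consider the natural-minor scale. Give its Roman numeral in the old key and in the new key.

V in Bb major; III in D minor

The scale of Bb major is Bb C D Eb F G A; F is degree 5, and the triad built there (F-A-C) is major, so it is V.
The scale of D minor (natural minor) is D E F G A Bb C; F is degree 3, and the triad built there (F-A-C) is major, so it is III.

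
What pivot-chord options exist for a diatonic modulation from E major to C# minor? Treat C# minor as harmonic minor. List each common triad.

F#m, A, C#m, D#dim

Triads in E major: E (I), F#m (ii), G#m (iii), A (IV), B (V), C#m (vi), D#dim (vii°).
Triads in C# minor (harmonic minor): C#m (i), D#dim (ii°), Eaug (III+), F#m (iv), G# (V), A (VI), B#dim (vii°).
Shared triads with their functions: F#m (ii in E major, iv in C# minor); A (IV in E major, VI in C# minor); C#m (vi in E major, i in C# minor); D#dim (vii° in E major, ii° in C# minor).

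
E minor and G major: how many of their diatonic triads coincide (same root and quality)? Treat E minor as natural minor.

Diatonic triads of E minor (natural minor): Em (i), F#dim (ii°), G (III), Am (iv), Bm (v), C (VI), D (VII).
Diatonic triads of G major: G (I), Am (ii), Bm (iii), C (IV), D (V), Em (vi), F#dim (vii°).
Matching root and quality in both lists: Em, F#dim, G, Am, Bm, C, D.
That gives 7 common triads.

7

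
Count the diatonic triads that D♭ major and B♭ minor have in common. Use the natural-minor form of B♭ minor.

Diatonic triads of D♭ major: D♭ (I), E♭m (ii), Fm (iii), G♭ (IV), A♭ (V), B♭m (vi), Cdim (vii°).
Diatonic triads of B♭ minor (natural minor): B♭m (i), Cdim (ii°), D♭ (III), E♭m (iv), Fm (v), G♭ (VI), A♭ (VII).
Matching root and quality in both lists: D♭, E♭m, Fm, G♭, A♭, B♭m, Cdim.
That gives 7 common triads.

7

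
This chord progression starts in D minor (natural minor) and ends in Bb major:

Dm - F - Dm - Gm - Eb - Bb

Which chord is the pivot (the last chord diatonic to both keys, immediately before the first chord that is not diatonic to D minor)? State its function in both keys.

Chords diatonic to D minor: Dm, Edim, F, Gm, Am, Bb, C.
Reading the progression, the first chord not in that set is Eb, so the modulation leaves D minor there.
The chord immediately before Eb is Gm, which is diatonic to both keys: iv in D minor and vi in Bb major.

Gm — iv in D minor, vi in Bb major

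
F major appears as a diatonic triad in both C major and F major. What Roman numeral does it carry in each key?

IV in C major; I in F major

The scale of C major is C D E F G A B; F is degree 4, and the triad built there (F-A-C) is major, so it is IV.
The scale of F major is F G A Bb C D E; F is degree 1, and the triad built there (F-A-C) is major, so it is I.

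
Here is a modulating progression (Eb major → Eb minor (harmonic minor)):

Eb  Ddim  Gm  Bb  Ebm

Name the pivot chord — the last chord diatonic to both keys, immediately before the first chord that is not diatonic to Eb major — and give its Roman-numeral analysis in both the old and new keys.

Bb — V in Eb major, V in Eb minor

Chords diatonic to Eb major: Eb, Fm, Gm, Ab, Bb, Cm, Ddim.
Reading the progression, the first chord not in that set is Ebm, so the modulation leaves Eb major there.
The chord immediately before Ebm is Bb, which is diatonic to both keys: V in Eb major and V in Eb minor.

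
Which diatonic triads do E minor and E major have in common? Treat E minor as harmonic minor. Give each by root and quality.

B, D#dim

Triads in E minor (harmonic minor): Em (i), F#dim (ii°), Gaug (III+), Am (iv), B (V), C (VI), D#dim (vii°).
Triads in E major: E (I), F#m (ii), G#m (iii), A (IV), B (V), C#m (vi), D#dim (vii°).
Shared triads with their functions: B (V in E minor, V in E major); D#dim (vii° in E minor, vii° in E major).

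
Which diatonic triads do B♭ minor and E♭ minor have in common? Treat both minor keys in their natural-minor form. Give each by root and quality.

B♭m, D♭, E♭m, G♭

Triads in B♭ minor (natural minor): B♭m (i), Cdim (ii°), D♭ (III), E♭m (iv), Fm (v), G♭ (VI), A♭ (VII).
Triads in E♭ minor (natural minor): E♭m (i), Fdim (ii°), G♭ (III), A♭m (iv), B♭m (v), C♭ (VI), D♭ (VII).
Shared triads with their functions: B♭m (i in B♭ minor, v in E♭ minor); D♭ (III in B♭ minor, VII in E♭ minor); E♭m (iv in B♭ minor, i in E♭ minor); G♭ (VI in B♭ minor, III in E♭ minor).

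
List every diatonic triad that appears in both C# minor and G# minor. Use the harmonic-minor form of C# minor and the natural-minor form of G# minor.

C#m

Triads in C# minor (harmonic minor): C#m (i), D#dim (ii°), Eaug (III+), F#m (iv), G# (V), A (VI), B#dim (vii°).
Triads in G# minor (natural minor): G#m (i), A#dim (ii°), B (III), C#m (iv), D#m (v), E (VI), F# (VII).
Shared triads with their functions: C#m (i in C# minor, iv in G# minor).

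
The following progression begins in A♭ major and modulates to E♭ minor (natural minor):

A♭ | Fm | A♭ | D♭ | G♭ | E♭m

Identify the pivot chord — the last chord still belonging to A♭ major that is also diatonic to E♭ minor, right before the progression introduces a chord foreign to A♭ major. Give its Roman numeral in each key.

D♭ — IV in A♭ major, VII in E♭ minor

Chords diatonic to A♭ major: A♭, B♭m, Cm, D♭, E♭, Fm, Gdim.
Reading the progression, the first chord not in that set is G♭, so the modulation leaves A♭ major there.
The chord immediately before G♭ is D♭, which is diatonic to both keys: IV in A♭ major and VII in E♭ minor.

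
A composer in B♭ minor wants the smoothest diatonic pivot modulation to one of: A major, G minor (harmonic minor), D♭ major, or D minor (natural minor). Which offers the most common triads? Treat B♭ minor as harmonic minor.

Triads of B♭ minor (harmonic minor): B♭m (i), Cdim (ii°), D♭aug (III+), E♭m (iv), F (V), G♭ (VI), Adim (vii°).
A major shares 0: none.
G minor (harmonic minor) shares 1: Adim.
D♭ major shares 4: B♭m, Cdim, E♭m, G♭.
D minor (natural minor) shares 1: F.
The most common triads (4) are shared with D♭ major.

D♭ major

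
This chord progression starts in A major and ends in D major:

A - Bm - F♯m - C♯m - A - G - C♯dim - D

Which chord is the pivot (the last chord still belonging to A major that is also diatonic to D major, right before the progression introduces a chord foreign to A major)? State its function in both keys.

A — I in A major, V in D major

Chords diatonic to A major: A, Bm, C♯m, D, E, F♯m, G♯dim.
Reading the progression, the first chord not in that set is G, so the modulation leaves A major there.
The chord immediately before G is A, which is diatonic to both keys: I in A major and V in D major.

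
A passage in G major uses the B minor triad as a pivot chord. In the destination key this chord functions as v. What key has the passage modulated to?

The numeral v denotes a minor triad on scale degree 5. With B on degree 5, the tonic of the new key is E.
Degree 5 carries a minor triad in natural-minor keys, so the destination is E minor.
Check: the diatonic triads of E minor (natural minor) are Em (i), F♯dim (ii°), G (III), Am (iv), Bm (v), C (VI), D (VII) — B minor is indeed v.

E minor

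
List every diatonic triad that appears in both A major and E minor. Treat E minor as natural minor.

Triads in A major: A major (I), B minor (ii), C♯ minor (iii), D major (IV), E major (V), F♯ minor (vi), G♯ diminished (vii°).
Triads in E minor (natural minor): E minor (i), F♯ diminished (ii°), G major (III), A minor (iv), B minor (v), C major (VI), D major (VII).
Shared triads with their functions: B minor (ii in A major, v in E minor); D major (IV in A major, VII in E minor).

Bm, D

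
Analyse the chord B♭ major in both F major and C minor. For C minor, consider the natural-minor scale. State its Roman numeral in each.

IV in F major; VII in C minor

The scale of F major is F G A B♭ C D E; B♭ is degree 4, and the triad built there (B♭-D-F) is major, so it is IV.
The scale of C minor (natural minor) is C D E♭ F G A♭ B♭; B♭ is degree 7, and the triad built there (B♭-D-F) is major, so it is VII.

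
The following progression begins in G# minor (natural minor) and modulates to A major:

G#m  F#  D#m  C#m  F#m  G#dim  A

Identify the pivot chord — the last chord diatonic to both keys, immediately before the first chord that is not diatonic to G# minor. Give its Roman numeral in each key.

Chords diatonic to G# minor: G#m, A#dim, B, C#m, D#m, E, F#.
Reading the progression, the first chord not in that set is F#m, so the modulation leaves G# minor there.
The chord immediately before F#m is C#m, which is diatonic to both keys: iv in G# minor and iii in A major.

C#m — iv in G# minor, iii in A major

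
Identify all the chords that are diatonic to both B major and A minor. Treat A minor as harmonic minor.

E

Triads in B major: B major (I), C# minor (ii), D# minor (iii), E major (IV), F# major (V), G# minor (vi), A# diminished (vii°).
Triads in A minor (harmonic minor): A minor (i), B diminished (ii°), C augmented (III+), D minor (iv), E major (V), F major (VI), G# diminished (vii°).
Shared triads with their functions: E major (IV in B major, V in A minor).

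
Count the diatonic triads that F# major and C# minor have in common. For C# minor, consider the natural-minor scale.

2

Diatonic triads of F# major: F# major (I), G# minor (ii), A# minor (iii), B major (IV), C# major (V), D# minor (vi), E# diminished (vii°).
Diatonic triads of C# minor (natural minor): C# minor (i), D# diminished (ii°), E major (III), F# minor (iv), G# minor (v), A major (VI), B major (VII).
Matching root and quality in both lists: G# minor, B major.
That gives 2 common triads.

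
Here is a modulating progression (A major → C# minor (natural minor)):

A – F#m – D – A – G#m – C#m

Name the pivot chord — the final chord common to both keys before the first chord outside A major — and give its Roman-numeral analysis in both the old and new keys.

Chords diatonic to A major: A, Bm, C#m, D, E, F#m, G#dim.
Reading the progression, the first chord not in that set is G#m, so the modulation leaves A major there.
The chord immediately before G#m is A, which is diatonic to both keys: I in A major and VI in C# minor.

A — I in A major, VI in C# minor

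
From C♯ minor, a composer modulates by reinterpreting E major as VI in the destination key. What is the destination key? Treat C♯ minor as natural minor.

G♯ minor

The numeral VI denotes a major triad on scale degree 6. With E on degree 6, the tonic of the new key is G♯.
Degree 6 carries a major triad in minor keys, so the destination is G♯ minor.
Check: the diatonic triads of G♯ minor (natural minor) are G♯m (i), A♯dim (ii°), B (III), C♯m (iv), D♯m (v), E (VI), F♯ (VII) — E major is indeed VI.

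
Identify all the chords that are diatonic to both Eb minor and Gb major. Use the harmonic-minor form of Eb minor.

Ebm, Fdim, Abm, Cb

Triads in Eb minor (harmonic minor): Ebm (i), Fdim (ii°), Gbaug (III+), Abm (iv), Bb (V), Cb (VI), Ddim (vii°).
Triads in Gb major: Gb (I), Abm (ii), Bbm (iii), Cb (IV), Db (V), Ebm (vi), Fdim (vii°).
Shared triads with their functions: Ebm (i in Eb minor, vi in Gb major); Fdim (ii° in Eb minor, vii° in Gb major); Abm (iv in Eb minor, ii in Gb major); Cb (VI in Eb minor, IV in Gb major).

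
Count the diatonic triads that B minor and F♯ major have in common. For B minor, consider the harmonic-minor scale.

1

Diatonic triads of B minor (harmonic minor): Bm (i), C♯dim (ii°), Daug (III+), Em (iv), F♯ (V), G (VI), A♯dim (vii°).
Diatonic triads of F♯ major: F♯ (I), G♯m (ii), A♯m (iii), B (IV), C♯ (V), D♯m (vi), E♯dim (vii°).
Matching root and quality in both lists: F♯.
That gives 1 common triad.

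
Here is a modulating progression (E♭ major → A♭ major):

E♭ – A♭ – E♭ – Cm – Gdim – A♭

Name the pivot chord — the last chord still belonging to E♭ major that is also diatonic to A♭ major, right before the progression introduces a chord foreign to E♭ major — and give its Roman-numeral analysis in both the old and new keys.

Cm — vi in E♭ major, iii in A♭ major

Chords diatonic to E♭ major: E♭, Fm, Gm, A♭, B♭, Cm, Ddim.
Reading the progression, the first chord not in that set is Gdim, so the modulation leaves E♭ major there.
The chord immediately before Gdim is Cm, which is diatonic to both keys: vi in E♭ major and iii in A♭ major.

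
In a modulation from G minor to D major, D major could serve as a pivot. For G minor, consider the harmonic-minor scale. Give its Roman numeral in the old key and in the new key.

V in G minor; I in D major

The scale of G minor (harmonic minor) is G A Bb C D Eb F#; D is degree 5, and the triad built there (D-F#-A) is major, so it is V.
The scale of D major is D E F# G A B C#; D is degree 1, and the triad built there (D-F#-A) is major, so it is I.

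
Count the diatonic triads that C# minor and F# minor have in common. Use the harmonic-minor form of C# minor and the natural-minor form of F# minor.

3

Diatonic triads of C# minor (harmonic minor): C#m (i), D#dim (ii°), Eaug (III+), F#m (iv), G# (V), A (VI), B#dim (vii°).
Diatonic triads of F# minor (natural minor): F#m (i), G#dim (ii°), A (III), Bm (iv), C#m (v), D (VI), E (VII).
Matching root and quality in both lists: C#m, F#m, A.
That gives 3 common triads.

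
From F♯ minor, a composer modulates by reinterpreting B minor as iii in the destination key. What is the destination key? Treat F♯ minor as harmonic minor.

G major

The numeral iii denotes a minor triad on scale degree 3. With B on degree 3, the tonic of the new key is G.
Degree 3 carries a minor triad in major keys, so the destination is G major.
Check: the diatonic triads of G major are G (I), Am (ii), Bm (iii), C (IV), D (V), Em (vi), F♯dim (vii°) — B minor is indeed iii.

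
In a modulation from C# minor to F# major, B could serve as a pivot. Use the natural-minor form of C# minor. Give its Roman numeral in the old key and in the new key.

VII in C# minor; IV in F# major

The scale of C# minor (natural minor) is C# D# E F# G# A B; B is degree 7, and the triad built there (B-D#-F#) is major, so it is VII.
The scale of F# major is F# G# A# B C# D# E#; B is degree 4, and the triad built there (B-D#-F#) is major, so it is IV.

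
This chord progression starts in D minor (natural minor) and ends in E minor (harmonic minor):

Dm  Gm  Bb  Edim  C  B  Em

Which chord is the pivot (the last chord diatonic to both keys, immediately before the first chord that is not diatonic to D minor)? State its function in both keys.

Chords diatonic to D minor: Dm, Edim, F, Gm, Am, Bb, C.
Reading the progression, the first chord not in that set is B, so the modulation leaves D minor there.
The chord immediately before B is C, which is diatonic to both keys: VII in D minor and VI in E minor.

C — VII in D minor, VI in E minor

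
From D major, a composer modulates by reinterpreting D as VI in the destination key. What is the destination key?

F# minor

The numeral VI denotes a major triad on scale degree 6. With D on degree 6, the tonic of the new key is F#.
Degree 6 carries a major triad in minor keys, so the destination is F# minor.
Check: the diatonic triads of F# minor (natural minor) are F#m (i), G#dim (ii°), A (III), Bm (iv), C#m (v), D (VI), E (VII) — D is indeed VI.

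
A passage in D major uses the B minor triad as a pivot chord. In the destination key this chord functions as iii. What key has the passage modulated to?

The numeral iii denotes a minor triad on scale degree 3. With B on degree 3, the tonic of the new key is G.
Degree 3 carries a minor triad in major keys, so the destination is G major.
Check: the diatonic triads of G major are G (I), Am (ii), Bm (iii), C (IV), D (V), Em (vi), F#dim (vii°) — B minor is indeed iii.

G major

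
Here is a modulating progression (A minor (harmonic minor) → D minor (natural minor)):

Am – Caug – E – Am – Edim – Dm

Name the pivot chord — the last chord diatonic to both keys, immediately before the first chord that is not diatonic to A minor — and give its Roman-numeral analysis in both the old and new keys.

Am — i in A minor, v in D minor

Chords diatonic to A minor: Am, Bdim, Caug, Dm, E, F, G#dim.
Reading the progression, the first chord not in that set is Edim, so the modulation leaves A minor there.
The chord immediately before Edim is Am, which is diatonic to both keys: i in A minor and v in D minor.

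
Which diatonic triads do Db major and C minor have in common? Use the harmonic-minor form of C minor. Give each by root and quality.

Triads in Db major: Db major (I), Eb minor (ii), F minor (iii), Gb major (IV), Ab major (V), Bb minor (vi), C diminished (vii°).
Triads in C minor (harmonic minor): C minor (i), D diminished (ii°), Eb augmented (III+), F minor (iv), G major (V), Ab major (VI), B diminished (vii°).
Shared triads with their functions: F minor (iii in Db major, iv in C minor); Ab major (V in Db major, VI in C minor).

Fm, Ab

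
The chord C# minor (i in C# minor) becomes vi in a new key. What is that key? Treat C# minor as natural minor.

The numeral vi denotes a minor triad on scale degree 6. With C# on degree 6, the tonic of the new key is E.
Degree 6 carries a minor triad in major keys, so the destination is E major.
Check: the diatonic triads of E major are E (I), F#m (ii), G#m (iii), A (IV), B (V), C#m (vi), D#dim (vii°) — C# minor is indeed vi.

E major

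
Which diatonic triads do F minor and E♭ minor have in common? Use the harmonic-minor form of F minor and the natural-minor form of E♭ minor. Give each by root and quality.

Triads in F minor (harmonic minor): Fm (i), Gdim (ii°), A♭aug (III+), B♭m (iv), C (V), D♭ (VI), Edim (vii°).
Triads in E♭ minor (natural minor): E♭m (i), Fdim (ii°), G♭ (III), A♭m (iv), B♭m (v), C♭ (VI), D♭ (VII).
Shared triads with their functions: B♭m (iv in F minor, v in E♭ minor); D♭ (VI in F minor, VII in E♭ minor).

B♭m, D♭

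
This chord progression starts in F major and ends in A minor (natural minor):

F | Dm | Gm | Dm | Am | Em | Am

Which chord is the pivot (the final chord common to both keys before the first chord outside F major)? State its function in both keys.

Chords diatonic to F major: F, Gm, Am, Bb, C, Dm, Edim.
Reading the progression, the first chord not in that set is Em, so the modulation leaves F major there.
The chord immediately before Em is Am, which is diatonic to both keys: iii in F major and i in A minor.

Am — iii in F major, i in A minor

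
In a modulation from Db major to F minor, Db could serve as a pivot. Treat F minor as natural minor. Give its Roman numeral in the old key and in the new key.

I in Db major; VI in F minor

The scale of Db major is Db Eb F Gb Ab Bb C; Db is degree 1, and the triad built there (Db-F-Ab) is major, so it is I.
The scale of F minor (natural minor) is F G Ab Bb C Db Eb; Db is degree 6, and the triad built there (Db-F-Ab) is major, so it is VI.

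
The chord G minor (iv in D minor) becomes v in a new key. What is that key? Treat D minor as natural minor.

The numeral v denotes a minor triad on scale degree 5. With G on degree 5, the tonic of the new key is C.
Degree 5 carries a minor triad in natural-minor keys, so the destination is C minor.
Check: the diatonic triads of C minor (natural minor) are Cm (i), Ddim (ii°), E♭ (III), Fm (iv), Gm (v), A♭ (VI), B♭ (VII) — G minor is indeed v.

C minor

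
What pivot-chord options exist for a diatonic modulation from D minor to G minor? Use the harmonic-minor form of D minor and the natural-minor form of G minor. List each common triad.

Dm, Gm, Bb

Triads in D minor (harmonic minor): Dm (i), Edim (ii°), Faug (III+), Gm (iv), A (V), Bb (VI), C#dim (vii°).
Triads in G minor (natural minor): Gm (i), Adim (ii°), Bb (III), Cm (iv), Dm (v), Eb (VI), F (VII).
Shared triads with their functions: Dm (i in D minor, v in G minor); Gm (iv in D minor, i in G minor); Bb (VI in D minor, III in G minor).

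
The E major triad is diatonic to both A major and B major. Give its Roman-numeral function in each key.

The scale of A major is A B C# D E F# G#; E is degree 5, and the triad built there (E-G#-B) is major, so it is V.
The scale of B major is B C# D# E F# G# A#; E is degree 4, and the triad built there (E-G#-B) is major, so it is IV.

V in A major; IV in B major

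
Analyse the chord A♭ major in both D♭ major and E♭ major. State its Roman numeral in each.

V in D♭ major; IV in E♭ major

The scale of D♭ major is D♭ E♭ F G♭ A♭ B♭ C; A♭ is degree 5, and the triad built there (A♭-C-E♭) is major, so it is V.
The scale of E♭ major is E♭ F G A♭ B♭ C D; A♭ is degree 4, and the triad built there (A♭-C-E♭) is major, so it is IV.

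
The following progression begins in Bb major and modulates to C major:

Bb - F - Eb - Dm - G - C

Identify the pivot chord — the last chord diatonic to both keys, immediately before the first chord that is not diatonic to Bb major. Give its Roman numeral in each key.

Dm — iii in Bb major, ii in C major

Chords diatonic to Bb major: Bb, Cm, Dm, Eb, F, Gm, Adim.
Reading the progression, the first chord not in that set is G, so the modulation leaves Bb major there.
The chord immediately before G is Dm, which is diatonic to both keys: iii in Bb major and ii in C major.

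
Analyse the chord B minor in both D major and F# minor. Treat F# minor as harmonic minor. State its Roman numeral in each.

The scale of D major is D E F# G A B C#; B is degree 6, and the triad built there (B-D-F#) is minor, so it is vi.
The scale of F# minor (harmonic minor) is F# G# A B C# D E#; B is degree 4, and the triad built there (B-D-F#) is minor, so it is iv.

vi in D major; iv in F# minor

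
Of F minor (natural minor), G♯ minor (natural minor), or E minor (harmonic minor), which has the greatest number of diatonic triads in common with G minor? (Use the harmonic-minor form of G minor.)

Triads of G minor (harmonic minor): G minor (i), A diminished (ii°), B♭ augmented (III+), C minor (iv), D major (V), E♭ major (VI), F♯ diminished (vii°).
F minor (natural minor) shares 2: Cm, E♭.
G♯ minor (natural minor) shares 0: none.
E minor (harmonic minor) shares 1: F♯dim.
The most common triads (2) are shared with F minor.

F minor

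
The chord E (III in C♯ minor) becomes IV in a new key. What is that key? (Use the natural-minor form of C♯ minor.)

The numeral IV denotes a major triad on scale degree 4. With E on degree 4, the tonic of the new key is B.
Degree 4 carries a major triad in major keys, so the destination is B major.
Check: the diatonic triads of B major are B (I), C♯m (ii), D♯m (iii), E (IV), F♯ (V), G♯m (vi), A♯dim (vii°) — E is indeed IV.

B major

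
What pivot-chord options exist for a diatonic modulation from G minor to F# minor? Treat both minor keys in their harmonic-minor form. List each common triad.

D

Triads in G minor (harmonic minor): Gm (i), Adim (ii°), Bbaug (III+), Cm (iv), D (V), Eb (VI), F#dim (vii°).
Triads in F# minor (harmonic minor): F#m (i), G#dim (ii°), Aaug (III+), Bm (iv), C# (V), D (VI), E#dim (vii°).
Shared triads with their functions: D (V in G minor, VI in F# minor).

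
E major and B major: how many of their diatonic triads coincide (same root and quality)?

Diatonic triads of E major: E (I), F♯m (ii), G♯m (iii), A (IV), B (V), C♯m (vi), D♯dim (vii°).
Diatonic triads of B major: B (I), C♯m (ii), D♯m (iii), E (IV), F♯ (V), G♯m (vi), A♯dim (vii°).
Matching root and quality in both lists: E, G♯m, B, C♯m.
That gives 4 common triads.

4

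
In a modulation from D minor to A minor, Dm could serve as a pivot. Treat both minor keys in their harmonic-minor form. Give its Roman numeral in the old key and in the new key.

i in D minor; iv in A minor

The scale of D minor (harmonic minor) is D E F G A Bb C#; D is degree 1, and the triad built there (D-F-A) is minor, so it is i.
The scale of A minor (harmonic minor) is A B C D E F G#; D is degree 4, and the triad built there (D-F-A) is minor, so it is iv.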